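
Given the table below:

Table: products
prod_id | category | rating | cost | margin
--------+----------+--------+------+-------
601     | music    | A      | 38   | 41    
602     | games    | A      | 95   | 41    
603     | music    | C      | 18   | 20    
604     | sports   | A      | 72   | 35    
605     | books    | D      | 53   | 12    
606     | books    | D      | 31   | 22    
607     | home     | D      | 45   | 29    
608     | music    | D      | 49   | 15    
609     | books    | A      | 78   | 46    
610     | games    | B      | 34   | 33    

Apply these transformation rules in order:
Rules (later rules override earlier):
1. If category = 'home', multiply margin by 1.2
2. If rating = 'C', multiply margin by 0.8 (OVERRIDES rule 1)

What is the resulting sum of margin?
295.8

Step 1: Rule 2 takes priority for records with rating = 'C'
  - 1 records: 20 × 0.8 = 16.0
Step 2: Rule 1 applies to remaining records with category = 'home'
  - 1 records: 29 × 1.2 = 34.8
Step 3: Other records unchanged: 245
Step 4: Final sum = 16.0 + 34.8 + 245 = 295.8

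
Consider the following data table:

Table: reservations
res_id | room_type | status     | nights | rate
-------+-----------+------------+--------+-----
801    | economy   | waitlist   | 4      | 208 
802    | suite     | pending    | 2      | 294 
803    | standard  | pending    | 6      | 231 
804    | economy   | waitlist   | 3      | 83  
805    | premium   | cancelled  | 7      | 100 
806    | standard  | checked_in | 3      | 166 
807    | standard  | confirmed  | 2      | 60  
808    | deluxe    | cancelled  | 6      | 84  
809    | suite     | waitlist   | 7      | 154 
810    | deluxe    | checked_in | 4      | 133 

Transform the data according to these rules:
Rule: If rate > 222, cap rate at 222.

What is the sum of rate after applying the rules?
1432

Step 1: 2 records have rate > 222
Step 2: These records originally summed to 525
Step 3: After capping: 2 × 222 = 444
Step 4: Unaffected records sum: 988
Step 5: Final sum = 444 + 988 = 1432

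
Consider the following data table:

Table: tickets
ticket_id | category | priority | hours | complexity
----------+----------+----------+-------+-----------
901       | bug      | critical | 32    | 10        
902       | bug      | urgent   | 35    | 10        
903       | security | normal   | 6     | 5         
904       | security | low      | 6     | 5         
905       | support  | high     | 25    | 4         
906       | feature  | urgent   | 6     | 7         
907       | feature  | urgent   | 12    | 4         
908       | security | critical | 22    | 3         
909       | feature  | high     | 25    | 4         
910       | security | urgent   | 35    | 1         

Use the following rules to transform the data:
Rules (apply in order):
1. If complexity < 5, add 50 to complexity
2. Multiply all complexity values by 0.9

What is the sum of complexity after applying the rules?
272.7

Step 1: Apply Rule 1 - Add 50 to records with complexity < 5
  - 5 records affected: 16 + (5 × 50) = 266
  - Unaffected records: 37
  - Sum after Rule 1: 303
Step 2: Apply Rule 2 - Multiply all by 0.9
  - 303 × 0.9 = 272.7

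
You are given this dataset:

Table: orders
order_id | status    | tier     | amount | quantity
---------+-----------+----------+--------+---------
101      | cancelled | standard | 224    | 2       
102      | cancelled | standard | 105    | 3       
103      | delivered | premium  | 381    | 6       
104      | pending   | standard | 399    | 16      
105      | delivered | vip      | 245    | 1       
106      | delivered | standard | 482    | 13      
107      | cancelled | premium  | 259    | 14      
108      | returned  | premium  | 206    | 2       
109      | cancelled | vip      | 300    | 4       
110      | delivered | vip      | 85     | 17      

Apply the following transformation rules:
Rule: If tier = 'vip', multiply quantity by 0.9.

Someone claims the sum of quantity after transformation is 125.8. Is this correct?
No, the correct result is 75.8.

Step 1: Calculate the correct sum after transformation
Step 2: Apply multiplier 0.9 to records where tier = 'vip'
Step 3: Correct result = 75.8
Step 4: Claimed result = 125.8
Step 5: 75.8 ≠ 125.8
Conclusion: The claimed result is incorrect. The correct answer is 75.8.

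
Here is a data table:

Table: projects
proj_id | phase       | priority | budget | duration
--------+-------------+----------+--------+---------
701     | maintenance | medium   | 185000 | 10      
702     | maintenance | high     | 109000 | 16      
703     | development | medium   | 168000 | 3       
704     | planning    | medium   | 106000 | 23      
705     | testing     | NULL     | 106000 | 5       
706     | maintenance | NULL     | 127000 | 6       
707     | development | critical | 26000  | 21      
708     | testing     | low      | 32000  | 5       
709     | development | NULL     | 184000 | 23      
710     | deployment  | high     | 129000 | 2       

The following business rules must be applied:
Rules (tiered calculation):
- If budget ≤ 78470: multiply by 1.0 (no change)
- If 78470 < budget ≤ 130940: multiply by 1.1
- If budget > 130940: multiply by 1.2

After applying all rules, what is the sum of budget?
1337100.0

Step 1: Tier 1 (budget ≤ 78470): 2 records, sum = 58000 × 1.0 = 58000.0
Step 2: Tier 2 (78470 < budget ≤ 130940): 5 records, sum = 577000 × 1.1 = 634700.0
Step 3: Tier 3 (budget > 130940): 3 records, sum = 537000 × 1.2 = 644400.0
Step 4: Final sum = 58000.0 + 634700.0 + 644400.0 = 1337100.0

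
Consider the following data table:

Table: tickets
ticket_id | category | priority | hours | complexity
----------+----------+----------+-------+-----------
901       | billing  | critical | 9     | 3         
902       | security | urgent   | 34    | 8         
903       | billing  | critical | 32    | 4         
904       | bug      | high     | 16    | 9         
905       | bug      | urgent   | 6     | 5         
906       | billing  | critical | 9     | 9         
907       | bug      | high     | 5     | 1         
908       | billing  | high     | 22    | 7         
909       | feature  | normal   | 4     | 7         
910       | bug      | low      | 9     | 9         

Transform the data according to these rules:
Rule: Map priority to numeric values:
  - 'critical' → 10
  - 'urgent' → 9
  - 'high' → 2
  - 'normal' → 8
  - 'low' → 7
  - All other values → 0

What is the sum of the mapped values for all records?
69

Step 1: Apply mapping to each record
Step 2: Count by status:
  'critical': 3 records × 10 = 30
  'urgent': 2 records × 9 = 18
  'high': 3 records × 2 = 6
  'normal': 1 records × 8 = 8
  'low': 1 records × 7 = 7
Step 3: Sum all mapped values = 69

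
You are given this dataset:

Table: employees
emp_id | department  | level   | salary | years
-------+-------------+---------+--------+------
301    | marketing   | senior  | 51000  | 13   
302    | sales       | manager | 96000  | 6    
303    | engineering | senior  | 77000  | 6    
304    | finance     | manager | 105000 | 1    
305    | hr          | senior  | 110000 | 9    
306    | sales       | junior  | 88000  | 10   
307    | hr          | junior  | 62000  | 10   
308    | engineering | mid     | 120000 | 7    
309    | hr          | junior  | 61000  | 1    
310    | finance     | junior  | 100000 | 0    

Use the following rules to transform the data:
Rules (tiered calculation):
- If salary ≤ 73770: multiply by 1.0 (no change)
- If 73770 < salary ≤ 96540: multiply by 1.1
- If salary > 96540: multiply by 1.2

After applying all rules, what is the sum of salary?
983100.0

Step 1: Tier 1 (salary ≤ 73770): 3 records, sum = 174000 × 1.0 = 174000.0
Step 2: Tier 2 (73770 < salary ≤ 96540): 3 records, sum = 261000 × 1.1 = 287100.0
Step 3: Tier 3 (salary > 96540): 4 records, sum = 435000 × 1.2 = 522000.0
Step 4: Final sum = 174000.0 + 287100.0 + 522000.0 = 983100.0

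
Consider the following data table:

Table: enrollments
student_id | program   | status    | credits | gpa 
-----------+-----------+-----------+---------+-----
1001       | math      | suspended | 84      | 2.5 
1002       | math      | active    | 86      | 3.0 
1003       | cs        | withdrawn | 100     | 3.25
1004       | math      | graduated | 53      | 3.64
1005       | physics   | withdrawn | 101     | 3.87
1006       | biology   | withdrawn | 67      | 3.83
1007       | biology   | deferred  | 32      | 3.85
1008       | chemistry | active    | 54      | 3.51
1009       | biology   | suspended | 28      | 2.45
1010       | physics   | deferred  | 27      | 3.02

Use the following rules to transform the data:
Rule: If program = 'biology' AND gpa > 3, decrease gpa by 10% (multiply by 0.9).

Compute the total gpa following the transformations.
32.15

Step 1: Find records where program = 'biology' AND gpa > 3
Step 2: 2 records match, summing to 7.68
Step 3: After multiplier: 7.68 × 0.9 = 6.91
Step 4: Unaffected records sum: 25.24
Step 5: Final sum = 6.91 + 25.24 = 32.15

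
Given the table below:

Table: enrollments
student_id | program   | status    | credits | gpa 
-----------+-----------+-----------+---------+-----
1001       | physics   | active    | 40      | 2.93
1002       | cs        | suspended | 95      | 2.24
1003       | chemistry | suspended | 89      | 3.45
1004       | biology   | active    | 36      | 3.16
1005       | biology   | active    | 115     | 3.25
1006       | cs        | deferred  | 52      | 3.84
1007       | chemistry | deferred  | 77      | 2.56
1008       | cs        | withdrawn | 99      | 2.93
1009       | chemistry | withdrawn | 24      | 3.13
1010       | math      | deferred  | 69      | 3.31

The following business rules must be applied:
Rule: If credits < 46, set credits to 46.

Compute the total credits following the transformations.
734

Step 1: 3 records have credits < 46
Step 2: These records originally summed to 100
Step 3: After setting to minimum: 3 × 46 = 138
Step 4: Unaffected records sum: 596
Step 5: Final sum = 138 + 596 = 734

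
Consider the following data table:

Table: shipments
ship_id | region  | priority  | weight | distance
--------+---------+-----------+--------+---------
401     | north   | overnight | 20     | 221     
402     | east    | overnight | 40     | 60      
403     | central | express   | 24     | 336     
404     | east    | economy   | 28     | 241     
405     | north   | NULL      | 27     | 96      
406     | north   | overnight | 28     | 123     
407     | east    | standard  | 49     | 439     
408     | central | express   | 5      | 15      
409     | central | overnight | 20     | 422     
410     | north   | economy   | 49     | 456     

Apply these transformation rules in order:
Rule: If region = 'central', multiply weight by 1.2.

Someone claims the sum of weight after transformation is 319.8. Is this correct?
No, the correct result is 299.8.

Step 1: Calculate the correct sum after transformation
Step 2: Apply multiplier 1.2 to records where region = 'central'
Step 3: Correct result = 299.8
Step 4: Claimed result = 319.8
Step 5: 299.8 ≠ 319.8
Conclusion: The claimed result is incorrect. The correct answer is 299.8.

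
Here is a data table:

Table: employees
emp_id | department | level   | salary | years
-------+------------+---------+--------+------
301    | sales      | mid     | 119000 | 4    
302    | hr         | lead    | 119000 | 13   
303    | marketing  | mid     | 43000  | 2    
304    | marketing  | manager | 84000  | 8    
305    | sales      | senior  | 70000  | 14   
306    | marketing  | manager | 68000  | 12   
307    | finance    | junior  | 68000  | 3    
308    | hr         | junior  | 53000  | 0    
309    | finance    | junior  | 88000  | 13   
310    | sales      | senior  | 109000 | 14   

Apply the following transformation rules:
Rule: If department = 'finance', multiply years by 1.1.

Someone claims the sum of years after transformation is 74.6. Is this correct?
No, the correct result is 84.6.

Step 1: Calculate the correct sum after transformation
Step 2: Apply multiplier 1.1 to records where department = 'finance'
Step 3: Correct result = 84.6
Step 4: Claimed result = 74.6
Step 5: 84.6 ≠ 74.6
Conclusion: The claimed result is incorrect. The correct answer is 84.6.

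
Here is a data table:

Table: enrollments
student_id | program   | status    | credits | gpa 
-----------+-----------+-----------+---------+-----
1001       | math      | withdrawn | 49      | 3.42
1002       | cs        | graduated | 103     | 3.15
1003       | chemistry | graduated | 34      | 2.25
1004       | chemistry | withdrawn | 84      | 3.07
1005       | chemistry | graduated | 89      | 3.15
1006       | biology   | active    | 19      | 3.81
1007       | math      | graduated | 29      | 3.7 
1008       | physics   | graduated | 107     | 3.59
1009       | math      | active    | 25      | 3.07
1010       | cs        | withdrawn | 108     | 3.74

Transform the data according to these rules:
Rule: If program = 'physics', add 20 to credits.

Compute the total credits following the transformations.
667

Step 1: Count records where program = 'physics': 1
Step 2: Total bonus added: 1 × 20 = 20
Step 3: Original sum of credits: 647
Step 4: Final sum = 647 + 20 = 667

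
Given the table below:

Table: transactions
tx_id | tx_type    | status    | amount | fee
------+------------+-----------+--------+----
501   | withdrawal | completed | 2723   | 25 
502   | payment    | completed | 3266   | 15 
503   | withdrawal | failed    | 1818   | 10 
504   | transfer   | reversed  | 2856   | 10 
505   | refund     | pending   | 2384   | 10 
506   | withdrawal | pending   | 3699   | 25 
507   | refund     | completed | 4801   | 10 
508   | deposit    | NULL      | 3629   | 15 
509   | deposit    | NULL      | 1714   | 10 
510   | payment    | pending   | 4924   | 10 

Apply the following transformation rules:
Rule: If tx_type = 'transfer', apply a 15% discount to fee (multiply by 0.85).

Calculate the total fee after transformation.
138.5

Step 1: Records with tx_type = 'transfer' have total fee = 10
Step 2: Apply multiplier: 10 × 0.85 = 8.5
Step 3: Other records total: 130
Step 4: Final sum = 8.5 + 130 = 138.5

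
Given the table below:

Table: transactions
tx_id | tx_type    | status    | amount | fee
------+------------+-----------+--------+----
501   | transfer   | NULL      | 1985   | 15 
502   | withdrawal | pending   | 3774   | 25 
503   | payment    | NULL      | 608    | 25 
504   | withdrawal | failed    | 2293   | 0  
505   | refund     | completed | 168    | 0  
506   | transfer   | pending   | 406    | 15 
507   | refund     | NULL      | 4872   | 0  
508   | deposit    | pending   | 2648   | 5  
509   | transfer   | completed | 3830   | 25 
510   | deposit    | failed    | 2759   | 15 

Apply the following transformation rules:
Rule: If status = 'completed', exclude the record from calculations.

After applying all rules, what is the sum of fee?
100

Step 1: Identify records where status = 'completed'
Step 2: The excluded records sum to 25
Step 3: Original total fee = 125
Step 4: Remaining total = 125 - 25 = 100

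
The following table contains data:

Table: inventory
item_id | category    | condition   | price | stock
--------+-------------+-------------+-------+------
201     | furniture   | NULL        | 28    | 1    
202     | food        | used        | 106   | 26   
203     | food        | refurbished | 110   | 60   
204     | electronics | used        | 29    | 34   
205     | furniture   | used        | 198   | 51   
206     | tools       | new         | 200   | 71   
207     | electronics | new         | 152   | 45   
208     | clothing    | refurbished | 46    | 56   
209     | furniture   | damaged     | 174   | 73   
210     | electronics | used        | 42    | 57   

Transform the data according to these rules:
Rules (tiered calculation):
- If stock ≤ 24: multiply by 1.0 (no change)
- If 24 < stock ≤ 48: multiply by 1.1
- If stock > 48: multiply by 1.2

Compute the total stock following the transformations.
558.1

Step 1: Tier 1 (stock ≤ 24): 1 records, sum = 1 × 1.0 = 1.0
Step 2: Tier 2 (24 < stock ≤ 48): 3 records, sum = 105 × 1.1 = 115.5
Step 3: Tier 3 (stock > 48): 6 records, sum = 368 × 1.2 = 441.6
Step 4: Final sum = 1.0 + 115.5 + 441.6 = 558.1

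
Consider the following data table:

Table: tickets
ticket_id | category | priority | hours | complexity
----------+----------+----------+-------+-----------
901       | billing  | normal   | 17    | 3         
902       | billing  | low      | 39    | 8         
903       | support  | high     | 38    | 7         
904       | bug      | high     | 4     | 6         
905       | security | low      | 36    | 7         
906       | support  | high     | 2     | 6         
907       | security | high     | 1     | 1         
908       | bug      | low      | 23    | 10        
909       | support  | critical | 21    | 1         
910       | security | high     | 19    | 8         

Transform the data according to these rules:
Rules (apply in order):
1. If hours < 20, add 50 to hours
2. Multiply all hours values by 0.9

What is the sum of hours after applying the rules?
405.0

Step 1: Apply Rule 1 - Add 50 to records with hours < 20
  - 5 records affected: 43 + (5 × 50) = 293
  - Unaffected records: 157
  - Sum after Rule 1: 450
Step 2: Apply Rule 2 - Multiply all by 0.9
  - 450 × 0.9 = 405.0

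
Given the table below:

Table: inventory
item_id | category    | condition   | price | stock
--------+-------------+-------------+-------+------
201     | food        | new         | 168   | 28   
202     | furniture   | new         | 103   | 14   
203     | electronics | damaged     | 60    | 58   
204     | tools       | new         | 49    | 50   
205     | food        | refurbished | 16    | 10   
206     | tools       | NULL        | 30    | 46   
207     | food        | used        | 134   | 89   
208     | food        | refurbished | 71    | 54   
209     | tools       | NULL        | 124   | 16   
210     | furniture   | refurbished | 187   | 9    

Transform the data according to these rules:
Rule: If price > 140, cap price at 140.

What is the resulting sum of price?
867

Step 1: 2 records have price > 140
Step 2: These records originally summed to 355
Step 3: After capping: 2 × 140 = 280
Step 4: Unaffected records sum: 587
Step 5: Final sum = 280 + 587 = 867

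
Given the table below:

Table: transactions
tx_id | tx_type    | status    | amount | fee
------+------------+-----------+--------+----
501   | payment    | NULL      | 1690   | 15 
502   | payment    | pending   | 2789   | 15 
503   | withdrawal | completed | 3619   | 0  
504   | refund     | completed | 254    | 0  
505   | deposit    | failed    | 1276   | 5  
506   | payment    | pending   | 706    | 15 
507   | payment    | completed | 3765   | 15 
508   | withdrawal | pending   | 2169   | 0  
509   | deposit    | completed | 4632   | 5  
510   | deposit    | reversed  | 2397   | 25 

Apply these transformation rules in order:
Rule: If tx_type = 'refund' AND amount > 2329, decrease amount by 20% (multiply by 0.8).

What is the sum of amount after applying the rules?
23297

Step 1: Find records where tx_type = 'refund' AND amount > 2329
Step 2: 0 records match, summing to 0
Step 3: After multiplier: 0 × 0.8 = 0.0
Step 4: Unaffected records sum: 23297
Step 5: Final sum = 0.0 + 23297 = 23297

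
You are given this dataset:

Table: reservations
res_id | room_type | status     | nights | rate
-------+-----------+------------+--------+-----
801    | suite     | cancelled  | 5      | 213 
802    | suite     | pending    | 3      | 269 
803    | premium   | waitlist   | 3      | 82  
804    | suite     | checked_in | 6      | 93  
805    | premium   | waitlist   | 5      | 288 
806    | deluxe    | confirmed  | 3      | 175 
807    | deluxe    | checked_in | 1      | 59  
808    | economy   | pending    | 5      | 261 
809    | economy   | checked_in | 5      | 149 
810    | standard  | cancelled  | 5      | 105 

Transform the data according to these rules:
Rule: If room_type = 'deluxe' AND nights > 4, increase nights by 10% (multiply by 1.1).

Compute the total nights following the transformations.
41

Step 1: Find records where room_type = 'deluxe' AND nights > 4
Step 2: 0 records match, summing to 0
Step 3: After multiplier: 0 × 1.1 = 0.0
Step 4: Unaffected records sum: 41
Step 5: Final sum = 0.0 + 41 = 41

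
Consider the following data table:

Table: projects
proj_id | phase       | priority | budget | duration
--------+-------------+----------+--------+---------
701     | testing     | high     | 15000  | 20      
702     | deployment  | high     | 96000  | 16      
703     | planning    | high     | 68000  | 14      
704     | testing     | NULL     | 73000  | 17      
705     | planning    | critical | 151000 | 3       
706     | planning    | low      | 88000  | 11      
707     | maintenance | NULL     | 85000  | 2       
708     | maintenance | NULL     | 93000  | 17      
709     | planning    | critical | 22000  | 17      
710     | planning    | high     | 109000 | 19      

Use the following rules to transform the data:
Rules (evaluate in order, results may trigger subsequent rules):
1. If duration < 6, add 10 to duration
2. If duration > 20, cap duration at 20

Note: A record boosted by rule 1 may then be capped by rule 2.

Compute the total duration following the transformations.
156

Step 1: Apply rule 1 to records with duration < 6
  - 2 records get bonus of 10
  - Of these, 0 records then exceed 20 and get capped
Step 2: Apply rule 2 to records with duration > 20
  - 0 records (original) are capped
Step 3: Calculate final sum = 156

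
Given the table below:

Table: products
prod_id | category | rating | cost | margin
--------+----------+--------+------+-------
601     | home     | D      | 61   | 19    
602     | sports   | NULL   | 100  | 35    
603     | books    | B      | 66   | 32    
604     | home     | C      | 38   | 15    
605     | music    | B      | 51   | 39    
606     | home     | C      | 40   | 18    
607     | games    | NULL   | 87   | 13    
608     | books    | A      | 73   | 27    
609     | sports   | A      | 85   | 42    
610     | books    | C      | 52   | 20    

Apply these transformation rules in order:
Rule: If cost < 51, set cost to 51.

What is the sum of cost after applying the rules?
677

Step 1: 2 records have cost < 51
Step 2: These records originally summed to 78
Step 3: After setting to minimum: 2 × 51 = 102
Step 4: Unaffected records sum: 575
Step 5: Final sum = 102 + 575 = 677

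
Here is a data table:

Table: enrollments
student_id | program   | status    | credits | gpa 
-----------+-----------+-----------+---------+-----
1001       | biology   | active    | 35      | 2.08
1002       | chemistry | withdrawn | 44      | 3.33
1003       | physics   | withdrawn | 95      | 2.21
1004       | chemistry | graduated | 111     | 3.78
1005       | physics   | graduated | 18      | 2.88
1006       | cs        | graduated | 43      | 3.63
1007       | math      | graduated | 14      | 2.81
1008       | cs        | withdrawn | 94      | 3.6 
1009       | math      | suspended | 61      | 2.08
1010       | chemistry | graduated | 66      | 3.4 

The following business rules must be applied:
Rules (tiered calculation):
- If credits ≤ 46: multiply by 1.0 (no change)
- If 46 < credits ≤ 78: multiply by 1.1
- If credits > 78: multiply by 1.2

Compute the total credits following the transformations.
653.7

Step 1: Tier 1 (credits ≤ 46): 5 records, sum = 154 × 1.0 = 154.0
Step 2: Tier 2 (46 < credits ≤ 78): 2 records, sum = 127 × 1.1 = 139.7
Step 3: Tier 3 (credits > 78): 3 records, sum = 300 × 1.2 = 360.0
Step 4: Final sum = 154.0 + 139.7 + 360.0 = 653.7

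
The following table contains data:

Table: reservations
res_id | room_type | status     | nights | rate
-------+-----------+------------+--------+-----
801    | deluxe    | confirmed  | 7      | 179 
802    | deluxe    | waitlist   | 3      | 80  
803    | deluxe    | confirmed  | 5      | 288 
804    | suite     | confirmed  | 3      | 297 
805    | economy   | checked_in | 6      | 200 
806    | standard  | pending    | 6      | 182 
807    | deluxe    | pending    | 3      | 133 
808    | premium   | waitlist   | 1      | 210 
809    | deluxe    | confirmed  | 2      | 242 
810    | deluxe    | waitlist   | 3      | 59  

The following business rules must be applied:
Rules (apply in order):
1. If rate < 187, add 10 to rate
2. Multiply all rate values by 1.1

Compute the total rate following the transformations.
2112.0

Step 1: Apply Rule 1 - Add 10 to records with rate < 187
  - 5 records affected: 633 + (5 × 10) = 683
  - Unaffected records: 1237
  - Sum after Rule 1: 1920
Step 2: Apply Rule 2 - Multiply all by 1.1
  - 1920 × 1.1 = 2112.0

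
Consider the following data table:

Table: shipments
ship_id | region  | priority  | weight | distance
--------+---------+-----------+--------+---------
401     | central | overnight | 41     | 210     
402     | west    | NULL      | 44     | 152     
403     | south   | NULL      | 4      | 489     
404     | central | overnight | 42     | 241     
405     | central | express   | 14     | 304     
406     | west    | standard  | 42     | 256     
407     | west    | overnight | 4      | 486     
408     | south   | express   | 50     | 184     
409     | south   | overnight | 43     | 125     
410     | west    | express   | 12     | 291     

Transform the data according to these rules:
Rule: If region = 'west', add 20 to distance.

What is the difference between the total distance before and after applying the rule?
80

Step 1: Original sum of distance = 2738
Step 2: 4 records have region = 'west'
Step 3: Each affected record changes by 20
Step 4: Total change = 4 × 20 = 80
Step 5: New sum = 2738 + 80 = 2818
Step 6: Difference = |2818 - 2738| = 80
        (Sum increased by 80)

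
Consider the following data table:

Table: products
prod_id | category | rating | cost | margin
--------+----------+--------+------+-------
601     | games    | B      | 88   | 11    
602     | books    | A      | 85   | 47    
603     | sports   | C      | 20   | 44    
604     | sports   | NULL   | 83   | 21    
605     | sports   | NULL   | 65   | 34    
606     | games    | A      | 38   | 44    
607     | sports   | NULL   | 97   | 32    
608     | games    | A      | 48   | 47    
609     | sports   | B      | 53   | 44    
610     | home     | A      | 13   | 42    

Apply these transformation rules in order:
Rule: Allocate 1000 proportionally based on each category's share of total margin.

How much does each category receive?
books: 128.42, games: 278.69, home: 114.75, sports: 478.14

Step 1: Calculate total margin = 366
Step 2: Calculate each category's proportion:
  books: 47/366 = 12.84% → 128.42
  games: 102/366 = 27.87% → 278.69
  home: 42/366 = 11.48% → 114.75
  sports: 175/366 = 47.81% → 478.14
Step 3: Verify: sum of allocations ≈ 1000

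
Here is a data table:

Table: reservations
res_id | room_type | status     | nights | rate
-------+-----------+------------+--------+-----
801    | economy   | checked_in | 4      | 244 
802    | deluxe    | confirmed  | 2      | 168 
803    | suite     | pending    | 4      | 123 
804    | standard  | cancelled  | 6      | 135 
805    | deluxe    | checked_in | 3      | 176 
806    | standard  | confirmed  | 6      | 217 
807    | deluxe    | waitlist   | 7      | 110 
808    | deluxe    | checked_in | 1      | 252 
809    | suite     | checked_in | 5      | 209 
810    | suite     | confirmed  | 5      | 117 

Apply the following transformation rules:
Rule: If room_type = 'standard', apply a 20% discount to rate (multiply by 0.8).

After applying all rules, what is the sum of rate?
1680.6

Step 1: Records with room_type = 'standard' have total rate = 352
Step 2: Apply multiplier: 352 × 0.8 = 281.6
Step 3: Other records total: 1399
Step 4: Final sum = 281.6 + 1399 = 1680.6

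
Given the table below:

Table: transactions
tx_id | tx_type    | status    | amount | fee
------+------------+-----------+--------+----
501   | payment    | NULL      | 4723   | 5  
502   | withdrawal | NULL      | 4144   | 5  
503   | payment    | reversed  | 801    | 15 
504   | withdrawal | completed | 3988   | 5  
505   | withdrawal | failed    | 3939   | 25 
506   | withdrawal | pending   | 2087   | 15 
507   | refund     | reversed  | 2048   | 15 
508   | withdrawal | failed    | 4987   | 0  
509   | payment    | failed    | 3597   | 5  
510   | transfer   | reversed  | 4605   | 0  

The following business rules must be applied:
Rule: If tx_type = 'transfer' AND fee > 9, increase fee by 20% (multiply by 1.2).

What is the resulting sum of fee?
90

Step 1: Find records where tx_type = 'transfer' AND fee > 9
Step 2: 0 records match, summing to 0
Step 3: After multiplier: 0 × 1.2 = 0.0
Step 4: Unaffected records sum: 90
Step 5: Final sum = 0.0 + 90 = 90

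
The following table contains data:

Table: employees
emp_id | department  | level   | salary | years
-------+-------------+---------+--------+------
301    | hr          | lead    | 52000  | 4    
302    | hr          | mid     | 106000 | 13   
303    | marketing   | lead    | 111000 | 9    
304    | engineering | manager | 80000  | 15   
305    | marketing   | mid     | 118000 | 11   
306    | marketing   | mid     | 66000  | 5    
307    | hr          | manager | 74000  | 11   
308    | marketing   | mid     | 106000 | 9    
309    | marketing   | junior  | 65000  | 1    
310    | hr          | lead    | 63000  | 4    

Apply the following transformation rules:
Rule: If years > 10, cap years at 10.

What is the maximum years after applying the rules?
10

Step 1: Original maximum years = 15
Step 2: Apply cap at 10
Step 3: 4 records had years > 10 and were capped
Step 4: Maximum after transformation = 10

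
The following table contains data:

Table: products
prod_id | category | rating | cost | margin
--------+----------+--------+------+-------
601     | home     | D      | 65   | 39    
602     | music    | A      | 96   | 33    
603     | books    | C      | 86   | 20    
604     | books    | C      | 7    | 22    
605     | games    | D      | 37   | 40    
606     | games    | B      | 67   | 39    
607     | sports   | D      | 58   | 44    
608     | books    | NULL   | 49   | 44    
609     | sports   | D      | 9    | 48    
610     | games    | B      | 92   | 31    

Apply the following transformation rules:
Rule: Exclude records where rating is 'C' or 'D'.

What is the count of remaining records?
4

Step 1: Count records to exclude
  - 2 (C) + 4 (D) = 6 records
Step 2: Total records: 10
Step 3: Remaining = 10 - 6 = 4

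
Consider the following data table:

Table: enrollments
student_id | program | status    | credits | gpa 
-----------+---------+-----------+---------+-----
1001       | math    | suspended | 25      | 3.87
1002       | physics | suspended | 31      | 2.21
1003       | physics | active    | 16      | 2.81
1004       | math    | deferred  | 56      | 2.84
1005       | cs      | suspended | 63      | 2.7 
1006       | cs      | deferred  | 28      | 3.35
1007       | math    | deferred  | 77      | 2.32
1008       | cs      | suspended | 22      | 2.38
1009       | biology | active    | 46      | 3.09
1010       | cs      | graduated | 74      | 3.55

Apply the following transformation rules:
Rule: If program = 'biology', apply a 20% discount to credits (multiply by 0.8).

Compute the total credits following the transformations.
428.8

Step 1: Records with program = 'biology' have total credits = 46
Step 2: Apply multiplier: 46 × 0.8 = 36.8
Step 3: Other records total: 392
Step 4: Final sum = 36.8 + 392 = 428.8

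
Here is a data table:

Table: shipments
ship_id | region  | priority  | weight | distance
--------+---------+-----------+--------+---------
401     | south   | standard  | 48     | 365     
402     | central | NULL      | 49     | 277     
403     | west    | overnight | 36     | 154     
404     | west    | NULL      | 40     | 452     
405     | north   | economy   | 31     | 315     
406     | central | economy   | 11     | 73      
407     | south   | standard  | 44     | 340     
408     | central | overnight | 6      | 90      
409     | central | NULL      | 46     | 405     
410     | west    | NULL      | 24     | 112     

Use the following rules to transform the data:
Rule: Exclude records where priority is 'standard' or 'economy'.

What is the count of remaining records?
6

Step 1: Count records to exclude
  - 2 (standard) + 2 (economy) = 4 records
Step 2: Total records: 10
Step 3: Remaining = 10 - 4 = 6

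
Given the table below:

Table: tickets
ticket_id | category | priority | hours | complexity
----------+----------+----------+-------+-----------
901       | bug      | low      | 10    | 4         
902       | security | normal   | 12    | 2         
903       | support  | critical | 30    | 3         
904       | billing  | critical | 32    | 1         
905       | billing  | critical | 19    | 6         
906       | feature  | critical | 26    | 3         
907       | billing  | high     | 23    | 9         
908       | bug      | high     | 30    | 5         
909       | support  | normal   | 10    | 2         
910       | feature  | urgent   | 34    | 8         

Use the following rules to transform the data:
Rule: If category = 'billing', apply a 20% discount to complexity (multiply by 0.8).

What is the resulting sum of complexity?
39.8

Step 1: Records with category = 'billing' have total complexity = 16
Step 2: Apply multiplier: 16 × 0.8 = 12.8
Step 3: Other records total: 27
Step 4: Final sum = 12.8 + 27 = 39.8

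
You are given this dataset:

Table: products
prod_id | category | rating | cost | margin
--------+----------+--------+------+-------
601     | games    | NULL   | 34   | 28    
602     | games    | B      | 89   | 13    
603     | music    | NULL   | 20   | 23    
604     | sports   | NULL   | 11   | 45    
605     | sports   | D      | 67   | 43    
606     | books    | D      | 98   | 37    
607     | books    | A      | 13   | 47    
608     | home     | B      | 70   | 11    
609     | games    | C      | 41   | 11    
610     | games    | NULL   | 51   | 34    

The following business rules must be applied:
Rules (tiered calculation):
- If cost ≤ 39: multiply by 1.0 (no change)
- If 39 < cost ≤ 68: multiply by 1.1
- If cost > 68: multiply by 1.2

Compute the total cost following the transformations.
561.3

Step 1: Tier 1 (cost ≤ 39): 4 records, sum = 78 × 1.0 = 78.0
Step 2: Tier 2 (39 < cost ≤ 68): 3 records, sum = 159 × 1.1 = 174.9
Step 3: Tier 3 (cost > 68): 3 records, sum = 257 × 1.2 = 308.4
Step 4: Final sum = 78.0 + 174.9 + 308.4 = 561.3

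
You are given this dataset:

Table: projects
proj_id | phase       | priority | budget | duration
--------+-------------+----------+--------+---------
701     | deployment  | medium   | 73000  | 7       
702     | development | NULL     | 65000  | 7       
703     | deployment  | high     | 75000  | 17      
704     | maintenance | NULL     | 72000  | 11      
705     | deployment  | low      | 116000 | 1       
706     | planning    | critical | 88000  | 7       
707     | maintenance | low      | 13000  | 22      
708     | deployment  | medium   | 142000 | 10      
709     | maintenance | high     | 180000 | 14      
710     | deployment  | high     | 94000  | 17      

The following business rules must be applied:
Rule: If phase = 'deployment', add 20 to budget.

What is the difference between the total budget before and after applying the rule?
100

Step 1: Original sum of budget = 918000
Step 2: 5 records have phase = 'deployment'
Step 3: Each affected record changes by 20
Step 4: Total change = 5 × 20 = 100
Step 5: New sum = 918000 + 100 = 918100
Step 6: Difference = |918100 - 918000| = 100
        (Sum increased by 100)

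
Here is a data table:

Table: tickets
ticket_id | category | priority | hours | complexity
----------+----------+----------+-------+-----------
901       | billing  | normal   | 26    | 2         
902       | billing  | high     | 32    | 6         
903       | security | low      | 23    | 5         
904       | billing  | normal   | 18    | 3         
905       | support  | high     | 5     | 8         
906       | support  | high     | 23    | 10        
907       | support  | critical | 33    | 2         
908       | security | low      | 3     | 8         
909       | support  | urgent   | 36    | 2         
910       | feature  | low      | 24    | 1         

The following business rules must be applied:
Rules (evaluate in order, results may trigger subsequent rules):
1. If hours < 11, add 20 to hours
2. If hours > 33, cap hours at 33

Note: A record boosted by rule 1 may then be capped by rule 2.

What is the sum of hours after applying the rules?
260

Step 1: Apply rule 1 to records with hours < 11
  - 2 records get bonus of 20
  - Of these, 0 records then exceed 33 and get capped
Step 2: Apply rule 2 to records with hours > 33
  - 1 records (original) are capped
Step 3: Calculate final sum = 260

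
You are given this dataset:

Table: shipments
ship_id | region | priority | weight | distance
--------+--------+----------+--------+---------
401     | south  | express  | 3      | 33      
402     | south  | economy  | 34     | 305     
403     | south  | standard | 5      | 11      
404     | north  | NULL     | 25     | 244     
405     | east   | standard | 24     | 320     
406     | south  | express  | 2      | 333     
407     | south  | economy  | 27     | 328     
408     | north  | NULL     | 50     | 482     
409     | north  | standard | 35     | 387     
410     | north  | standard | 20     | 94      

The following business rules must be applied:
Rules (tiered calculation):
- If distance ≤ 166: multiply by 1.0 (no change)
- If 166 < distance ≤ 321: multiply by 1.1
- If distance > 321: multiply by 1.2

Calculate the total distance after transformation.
2929.9

Step 1: Tier 1 (distance ≤ 166): 3 records, sum = 138 × 1.0 = 138.0
Step 2: Tier 2 (166 < distance ≤ 321): 3 records, sum = 869 × 1.1 = 955.9
Step 3: Tier 3 (distance > 321): 4 records, sum = 1530 × 1.2 = 1836.0
Step 4: Final sum = 138.0 + 955.9 + 1836.0 = 2929.9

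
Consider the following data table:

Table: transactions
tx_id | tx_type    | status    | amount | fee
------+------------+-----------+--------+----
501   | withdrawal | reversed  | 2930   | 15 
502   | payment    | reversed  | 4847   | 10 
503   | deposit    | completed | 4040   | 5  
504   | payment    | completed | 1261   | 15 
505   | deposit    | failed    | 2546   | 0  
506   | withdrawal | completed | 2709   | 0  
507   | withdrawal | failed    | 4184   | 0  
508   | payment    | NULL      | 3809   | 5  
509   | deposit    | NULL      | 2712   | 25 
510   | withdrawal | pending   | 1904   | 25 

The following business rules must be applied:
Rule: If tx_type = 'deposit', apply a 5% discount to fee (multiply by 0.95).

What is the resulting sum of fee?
98.5

Step 1: Records with tx_type = 'deposit' have total fee = 30
Step 2: Apply multiplier: 30 × 0.95 = 28.5
Step 3: Other records total: 70
Step 4: Final sum = 28.5 + 70 = 98.5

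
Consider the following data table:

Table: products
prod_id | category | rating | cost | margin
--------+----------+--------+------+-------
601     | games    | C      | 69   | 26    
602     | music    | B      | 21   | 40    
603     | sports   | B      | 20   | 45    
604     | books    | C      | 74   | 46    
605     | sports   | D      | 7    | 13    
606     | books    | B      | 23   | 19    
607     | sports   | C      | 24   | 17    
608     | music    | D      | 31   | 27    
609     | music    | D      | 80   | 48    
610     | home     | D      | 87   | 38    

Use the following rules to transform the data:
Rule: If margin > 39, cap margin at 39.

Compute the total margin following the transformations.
296

Step 1: 4 records have margin > 39
Step 2: These records originally summed to 179
Step 3: After capping: 4 × 39 = 156
Step 4: Unaffected records sum: 140
Step 5: Final sum = 156 + 140 = 296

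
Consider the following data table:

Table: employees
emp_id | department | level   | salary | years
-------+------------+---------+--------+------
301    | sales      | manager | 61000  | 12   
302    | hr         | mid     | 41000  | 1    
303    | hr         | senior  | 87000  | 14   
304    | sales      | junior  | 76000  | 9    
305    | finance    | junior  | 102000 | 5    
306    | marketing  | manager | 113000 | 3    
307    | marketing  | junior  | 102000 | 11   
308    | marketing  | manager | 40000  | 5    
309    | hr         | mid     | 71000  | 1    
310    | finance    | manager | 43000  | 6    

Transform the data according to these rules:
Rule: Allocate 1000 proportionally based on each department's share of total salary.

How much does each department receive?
finance: 197.01, hr: 270.38, marketing: 346.47, sales: 186.14

Step 1: Calculate total salary = 736000
Step 2: Calculate each department's proportion:
  finance: 145000/736000 = 19.70% → 197.01
  hr: 199000/736000 = 27.04% → 270.38
  marketing: 255000/736000 = 34.65% → 346.47
  sales: 137000/736000 = 18.61% → 186.14
Step 3: Verify: sum of allocations ≈ 1000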